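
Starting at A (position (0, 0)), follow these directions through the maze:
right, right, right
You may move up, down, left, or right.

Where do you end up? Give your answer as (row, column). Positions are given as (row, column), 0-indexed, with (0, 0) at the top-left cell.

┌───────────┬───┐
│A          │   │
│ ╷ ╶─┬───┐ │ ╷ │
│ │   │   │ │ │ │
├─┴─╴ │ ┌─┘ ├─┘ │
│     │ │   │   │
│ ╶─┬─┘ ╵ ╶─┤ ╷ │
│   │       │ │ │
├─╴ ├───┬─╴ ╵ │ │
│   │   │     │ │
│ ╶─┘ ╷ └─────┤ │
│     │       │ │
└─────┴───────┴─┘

Following directions step by step:
Start: (0, 0)
  right: (0, 0) → (0, 1)
  right: (0, 1) → (0, 2)
  right: (0, 2) → (0, 3)
Final position: (0, 3)

Path taken:

┌───────────┬───┐
│A → → B    │   │
│ ╷ ╶─┬───┐ │ ╷ │
│ │   │   │ │ │ │
├─┴─╴ │ ┌─┘ ├─┘ │
│     │ │   │   │
│ ╶─┬─┘ ╵ ╶─┤ ╷ │
│   │       │ │ │
├─╴ ├───┬─╴ ╵ │ │
│   │   │     │ │
│ ╶─┘ ╷ └─────┤ │
│     │       │ │
└─────┴───────┴─┘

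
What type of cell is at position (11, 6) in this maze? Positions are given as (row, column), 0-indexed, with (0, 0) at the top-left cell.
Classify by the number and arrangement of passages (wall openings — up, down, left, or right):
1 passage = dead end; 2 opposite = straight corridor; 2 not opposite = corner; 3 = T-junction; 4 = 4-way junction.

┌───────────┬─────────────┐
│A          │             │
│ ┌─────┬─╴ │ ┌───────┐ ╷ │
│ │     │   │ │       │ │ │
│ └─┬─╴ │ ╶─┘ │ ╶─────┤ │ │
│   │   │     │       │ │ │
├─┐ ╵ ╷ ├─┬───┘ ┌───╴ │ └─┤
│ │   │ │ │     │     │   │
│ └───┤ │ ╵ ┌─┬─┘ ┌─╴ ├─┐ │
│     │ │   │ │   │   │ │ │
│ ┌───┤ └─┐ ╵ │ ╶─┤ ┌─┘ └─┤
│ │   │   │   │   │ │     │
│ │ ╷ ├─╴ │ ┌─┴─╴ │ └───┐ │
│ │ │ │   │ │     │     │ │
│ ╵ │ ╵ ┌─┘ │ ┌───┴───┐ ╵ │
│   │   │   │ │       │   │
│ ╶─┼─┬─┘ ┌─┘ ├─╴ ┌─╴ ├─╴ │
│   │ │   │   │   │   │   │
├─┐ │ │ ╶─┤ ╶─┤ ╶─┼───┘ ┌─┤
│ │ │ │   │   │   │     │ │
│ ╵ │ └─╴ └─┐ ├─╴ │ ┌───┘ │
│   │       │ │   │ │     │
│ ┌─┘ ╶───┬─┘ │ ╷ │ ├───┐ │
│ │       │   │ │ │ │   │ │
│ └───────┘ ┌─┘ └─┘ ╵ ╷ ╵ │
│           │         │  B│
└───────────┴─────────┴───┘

Checking cell at (11, 6):
Number of passages: 2
Cell type: corner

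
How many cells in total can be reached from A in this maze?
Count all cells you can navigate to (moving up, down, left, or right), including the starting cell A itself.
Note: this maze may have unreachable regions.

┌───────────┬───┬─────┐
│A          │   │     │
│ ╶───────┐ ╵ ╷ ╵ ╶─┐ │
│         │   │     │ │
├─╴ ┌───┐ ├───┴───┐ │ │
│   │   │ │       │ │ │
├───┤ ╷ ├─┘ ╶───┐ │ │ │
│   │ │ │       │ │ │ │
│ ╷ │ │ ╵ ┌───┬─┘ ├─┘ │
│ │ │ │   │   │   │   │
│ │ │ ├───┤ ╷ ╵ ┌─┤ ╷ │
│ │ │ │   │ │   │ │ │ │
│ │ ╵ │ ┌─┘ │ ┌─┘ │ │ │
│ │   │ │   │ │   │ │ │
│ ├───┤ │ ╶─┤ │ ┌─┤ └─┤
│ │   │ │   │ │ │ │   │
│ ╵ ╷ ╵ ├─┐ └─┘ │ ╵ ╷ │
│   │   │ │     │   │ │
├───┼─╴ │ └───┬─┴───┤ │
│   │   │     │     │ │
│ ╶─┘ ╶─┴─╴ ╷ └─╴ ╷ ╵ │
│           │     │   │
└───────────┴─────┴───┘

Using BFS/flood-fill to find all reachable cells from A:
Maze size: 11 × 11 = 121 total cells
All cells are reachable — the maze is fully connected.
Reachable cells: 121

Reachable region (· marks reachable cells):

┌───────────┬───┬─────┐
│A · · · · ·│· ·│· · ·│
│ ╶───────┐ ╵ ╷ ╵ ╶─┐ │
│· · · · ·│· ·│· · ·│·│
├─╴ ┌───┐ ├───┴───┐ │ │
│· ·│· ·│·│· · · ·│·│·│
├───┤ ╷ ├─┘ ╶───┐ │ │ │
│· ·│·│·│· · · ·│·│·│·│
│ ╷ │ │ ╵ ┌───┬─┘ ├─┘ │
│·│·│·│· ·│· ·│· ·│· ·│
│ │ │ ├───┤ ╷ ╵ ┌─┤ ╷ │
│·│·│·│· ·│·│· ·│·│·│·│
│ │ ╵ │ ┌─┘ │ ┌─┘ │ │ │
│·│· ·│·│· ·│·│· ·│·│·│
│ ├───┤ │ ╶─┤ │ ┌─┤ └─┤
│·│· ·│·│· ·│·│·│·│· ·│
│ ╵ ╷ ╵ ├─┐ └─┘ │ ╵ ╷ │
│· ·│· ·│·│· · ·│· ·│·│
├───┼─╴ │ └───┬─┴───┤ │
│· ·│· ·│· · ·│· · ·│·│
│ ╶─┘ ╶─┴─╴ ╷ └─╴ ╷ ╵ │
│· · · · · ·│· · ·│· ·│
└───────────┴─────┴───┘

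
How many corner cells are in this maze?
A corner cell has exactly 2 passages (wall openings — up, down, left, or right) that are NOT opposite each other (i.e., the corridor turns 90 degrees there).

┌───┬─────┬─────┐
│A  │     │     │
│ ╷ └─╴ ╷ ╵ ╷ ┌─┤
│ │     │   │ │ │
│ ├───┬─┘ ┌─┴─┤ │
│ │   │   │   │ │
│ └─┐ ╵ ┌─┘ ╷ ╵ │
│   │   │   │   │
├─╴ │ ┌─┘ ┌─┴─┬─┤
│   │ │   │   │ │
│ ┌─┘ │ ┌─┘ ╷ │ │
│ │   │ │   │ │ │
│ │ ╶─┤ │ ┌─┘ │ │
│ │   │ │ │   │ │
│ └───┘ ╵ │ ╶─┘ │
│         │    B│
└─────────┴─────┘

Counting corner cells (2 non-opposite passages):
Total corners: 36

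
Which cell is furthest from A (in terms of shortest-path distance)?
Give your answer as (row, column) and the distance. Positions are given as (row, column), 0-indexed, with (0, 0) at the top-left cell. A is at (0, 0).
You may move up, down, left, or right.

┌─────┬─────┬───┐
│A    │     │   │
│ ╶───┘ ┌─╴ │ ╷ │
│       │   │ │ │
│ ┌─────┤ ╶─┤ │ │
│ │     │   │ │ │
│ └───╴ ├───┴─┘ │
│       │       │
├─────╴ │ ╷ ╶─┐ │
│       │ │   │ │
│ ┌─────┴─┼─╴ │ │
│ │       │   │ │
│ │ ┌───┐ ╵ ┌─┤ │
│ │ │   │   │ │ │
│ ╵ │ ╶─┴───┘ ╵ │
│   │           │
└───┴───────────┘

Computing BFS distances from A to all cells:
Furthest cell: (6, 3)
Distance: 39 steps

Path from A to the furthest cell:

┌─────┬─────┬───┐
│A    │     │   │
│ ╶───┘ ┌─╴ │ ╷ │
│↓      │   │ │ │
│ ┌─────┤ ╶─┤ │ │
│↓│     │   │ │ │
│ └───╴ ├───┴─┘ │
│↳ → → ↓│  ↱ → ↓│
├─────╴ │ ╷ ╶─┐ │
│↓ ← ← ↲│ │↑ ↰│↓│
│ ┌─────┴─┼─╴ │ │
│↓│↱ → → ↓│↱ ↑│↓│
│ │ ┌───┐ ╵ ┌─┤ │
│↓│↑│↱ B│↳ ↑│ │↓│
│ ╵ │ ╶─┴───┘ ╵ │
│↳ ↑│↑ ← ← ← ← ↲│
└───┴───────────┘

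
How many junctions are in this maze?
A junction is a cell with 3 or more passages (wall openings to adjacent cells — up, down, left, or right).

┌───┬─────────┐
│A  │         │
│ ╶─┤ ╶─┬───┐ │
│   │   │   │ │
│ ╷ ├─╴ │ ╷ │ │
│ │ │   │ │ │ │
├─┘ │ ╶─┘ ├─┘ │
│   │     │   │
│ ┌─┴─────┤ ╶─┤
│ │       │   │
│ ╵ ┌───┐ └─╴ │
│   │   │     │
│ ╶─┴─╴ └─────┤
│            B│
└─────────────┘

Checking each cell for number of passages:

Junctions found (3+ passages):
  (1, 0): 3 passages
  (5, 0): 3 passages
  (6, 3): 3 passages
Total junctions: 3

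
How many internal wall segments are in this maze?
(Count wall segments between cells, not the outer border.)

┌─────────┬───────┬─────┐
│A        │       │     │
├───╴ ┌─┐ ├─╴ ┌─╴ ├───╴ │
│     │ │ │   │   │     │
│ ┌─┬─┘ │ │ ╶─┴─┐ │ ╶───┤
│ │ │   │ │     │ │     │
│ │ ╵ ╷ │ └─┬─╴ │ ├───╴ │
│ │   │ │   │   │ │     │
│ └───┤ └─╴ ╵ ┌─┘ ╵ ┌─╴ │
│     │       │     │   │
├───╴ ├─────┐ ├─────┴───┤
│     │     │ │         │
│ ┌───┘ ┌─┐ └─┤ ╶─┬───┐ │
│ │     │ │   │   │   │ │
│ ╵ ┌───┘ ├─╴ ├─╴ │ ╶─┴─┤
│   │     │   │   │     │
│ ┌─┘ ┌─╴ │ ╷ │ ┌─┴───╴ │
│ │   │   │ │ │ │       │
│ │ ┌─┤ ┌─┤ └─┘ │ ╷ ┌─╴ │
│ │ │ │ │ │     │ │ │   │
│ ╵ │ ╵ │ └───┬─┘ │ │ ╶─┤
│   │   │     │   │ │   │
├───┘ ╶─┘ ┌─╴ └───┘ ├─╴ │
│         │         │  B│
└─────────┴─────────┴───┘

Counting internal wall segments:
Total internal walls: 121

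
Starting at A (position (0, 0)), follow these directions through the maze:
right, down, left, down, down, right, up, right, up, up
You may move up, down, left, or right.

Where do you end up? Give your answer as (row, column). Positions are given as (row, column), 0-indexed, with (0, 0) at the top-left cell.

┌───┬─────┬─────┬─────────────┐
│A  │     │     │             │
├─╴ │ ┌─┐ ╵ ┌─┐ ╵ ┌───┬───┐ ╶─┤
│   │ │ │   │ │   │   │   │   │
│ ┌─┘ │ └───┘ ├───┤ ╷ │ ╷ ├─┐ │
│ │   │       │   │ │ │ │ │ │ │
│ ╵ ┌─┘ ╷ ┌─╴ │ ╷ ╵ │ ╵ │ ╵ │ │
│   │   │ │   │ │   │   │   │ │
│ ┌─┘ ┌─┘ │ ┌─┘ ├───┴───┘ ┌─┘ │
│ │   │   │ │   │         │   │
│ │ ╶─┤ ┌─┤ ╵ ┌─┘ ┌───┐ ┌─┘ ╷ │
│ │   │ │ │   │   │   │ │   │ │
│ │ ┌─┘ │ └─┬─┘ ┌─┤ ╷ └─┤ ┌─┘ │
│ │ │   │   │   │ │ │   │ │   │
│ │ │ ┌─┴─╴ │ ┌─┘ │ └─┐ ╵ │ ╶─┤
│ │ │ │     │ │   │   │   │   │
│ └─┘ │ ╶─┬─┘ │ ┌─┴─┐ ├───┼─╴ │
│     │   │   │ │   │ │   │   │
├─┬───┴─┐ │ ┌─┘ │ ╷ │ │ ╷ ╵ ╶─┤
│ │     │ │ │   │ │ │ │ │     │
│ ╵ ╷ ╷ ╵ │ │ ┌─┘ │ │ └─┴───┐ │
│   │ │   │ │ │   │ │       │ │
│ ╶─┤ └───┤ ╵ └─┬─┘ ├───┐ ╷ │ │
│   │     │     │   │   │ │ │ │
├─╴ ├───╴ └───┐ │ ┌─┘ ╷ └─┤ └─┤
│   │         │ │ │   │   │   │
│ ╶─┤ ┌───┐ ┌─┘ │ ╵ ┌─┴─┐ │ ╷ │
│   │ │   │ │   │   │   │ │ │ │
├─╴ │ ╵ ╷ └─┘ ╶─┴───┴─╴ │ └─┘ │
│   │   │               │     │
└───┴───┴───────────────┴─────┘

Following directions step by step:
Start: (0, 0)
  right: (0, 0) → (0, 1)
  down: (0, 1) → (1, 1)
  left: (1, 1) → (1, 0)
  down: (1, 0) → (2, 0)
  down: (2, 0) → (3, 0)
  right: (3, 0) → (3, 1)
  up: (3, 1) → (2, 1)
  right: (2, 1) → (2, 2)
  up: (2, 2) → (1, 2)
  up: (1, 2) → (0, 2)
Final position: (0, 2)

Path taken:

┌───┬─────┬─────┬─────────────┐
│A ↓│B    │     │             │
├─╴ │ ┌─┐ ╵ ┌─┐ ╵ ┌───┬───┐ ╶─┤
│↓ ↲│↑│ │   │ │   │   │   │   │
│ ┌─┘ │ └───┘ ├───┤ ╷ │ ╷ ├─┐ │
│↓│↱ ↑│       │   │ │ │ │ │ │ │
│ ╵ ┌─┘ ╷ ┌─╴ │ ╷ ╵ │ ╵ │ ╵ │ │
│↳ ↑│   │ │   │ │   │   │   │ │
│ ┌─┘ ┌─┘ │ ┌─┘ ├───┴───┘ ┌─┘ │
│ │   │   │ │   │         │   │
│ │ ╶─┤ ┌─┤ ╵ ┌─┘ ┌───┐ ┌─┘ ╷ │
│ │   │ │ │   │   │   │ │   │ │
│ │ ┌─┘ │ └─┬─┘ ┌─┤ ╷ └─┤ ┌─┘ │
│ │ │   │   │   │ │ │   │ │   │
│ │ │ ┌─┴─╴ │ ┌─┘ │ └─┐ ╵ │ ╶─┤
│ │ │ │     │ │   │   │   │   │
│ └─┘ │ ╶─┬─┘ │ ┌─┴─┐ ├───┼─╴ │
│     │   │   │ │   │ │   │   │
├─┬───┴─┐ │ ┌─┘ │ ╷ │ │ ╷ ╵ ╶─┤
│ │     │ │ │   │ │ │ │ │     │
│ ╵ ╷ ╷ ╵ │ │ ┌─┘ │ │ └─┴───┐ │
│   │ │   │ │ │   │ │       │ │
│ ╶─┤ └───┤ ╵ └─┬─┘ ├───┐ ╷ │ │
│   │     │     │   │   │ │ │ │
├─╴ ├───╴ └───┐ │ ┌─┘ ╷ └─┤ └─┤
│   │         │ │ │   │   │   │
│ ╶─┤ ┌───┐ ┌─┘ │ ╵ ┌─┴─┐ │ ╷ │
│   │ │   │ │   │   │   │ │ │ │
├─╴ │ ╵ ╷ └─┘ ╶─┴───┴─╴ │ └─┘ │
│   │   │               │     │
└───┴───┴───────────────┴─────┘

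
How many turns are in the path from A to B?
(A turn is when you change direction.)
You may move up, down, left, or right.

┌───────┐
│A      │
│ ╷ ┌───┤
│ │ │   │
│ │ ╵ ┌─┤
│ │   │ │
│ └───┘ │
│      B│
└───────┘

Directions: down, down, down, right, right, right
Number of turns: 1

Solution:

┌───────┐
│A      │
│ ╷ ┌───┤
│↓│ │   │
│ │ ╵ ┌─┤
│↓│   │ │
│ └───┘ │
│↳ → → B│
└───────┘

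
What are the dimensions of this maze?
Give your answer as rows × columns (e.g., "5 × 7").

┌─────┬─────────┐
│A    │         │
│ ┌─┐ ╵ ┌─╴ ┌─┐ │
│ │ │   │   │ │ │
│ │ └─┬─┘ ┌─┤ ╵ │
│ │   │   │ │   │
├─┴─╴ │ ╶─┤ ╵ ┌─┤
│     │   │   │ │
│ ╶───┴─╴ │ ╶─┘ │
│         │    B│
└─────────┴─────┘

Counting the maze dimensions:
Rows (vertical): 5
Columns (horizontal): 8
Dimensions: 5 × 8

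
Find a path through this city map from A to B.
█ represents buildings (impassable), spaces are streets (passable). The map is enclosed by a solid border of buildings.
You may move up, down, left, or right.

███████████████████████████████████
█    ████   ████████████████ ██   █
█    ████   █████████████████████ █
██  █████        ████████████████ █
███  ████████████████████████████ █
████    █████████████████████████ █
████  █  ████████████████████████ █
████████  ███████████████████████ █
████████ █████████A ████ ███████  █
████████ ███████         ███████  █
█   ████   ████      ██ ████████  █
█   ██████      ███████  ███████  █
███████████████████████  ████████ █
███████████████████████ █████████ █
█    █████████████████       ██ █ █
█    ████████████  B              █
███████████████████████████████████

Finding the shortest path from A to B:
Movement: cardinal only
Path length: 16 steps
Directions: down → right → right → right → right → right → down → down → down → down → down → down → left → left → left → left

Solution:

███████████████████████████████████
█    ████   ████████████████ ██   █
█    ████   █████████████████████ █
██  █████        ████████████████ █
███  ████████████████████████████ █
████    █████████████████████████ █
████  █  ████████████████████████ █
████████  ███████████████████████ █
████████ █████████A ████ ███████  █
████████ ███████  ↳→→→→↓ ███████  █
█   ████   ████      ██↓████████  █
█   ██████      ███████↓ ███████  █
███████████████████████↓ ████████ █
███████████████████████↓█████████ █
█    █████████████████ ↓     ██ █ █
█    ████████████  B←←←↲          █
███████████████████████████████████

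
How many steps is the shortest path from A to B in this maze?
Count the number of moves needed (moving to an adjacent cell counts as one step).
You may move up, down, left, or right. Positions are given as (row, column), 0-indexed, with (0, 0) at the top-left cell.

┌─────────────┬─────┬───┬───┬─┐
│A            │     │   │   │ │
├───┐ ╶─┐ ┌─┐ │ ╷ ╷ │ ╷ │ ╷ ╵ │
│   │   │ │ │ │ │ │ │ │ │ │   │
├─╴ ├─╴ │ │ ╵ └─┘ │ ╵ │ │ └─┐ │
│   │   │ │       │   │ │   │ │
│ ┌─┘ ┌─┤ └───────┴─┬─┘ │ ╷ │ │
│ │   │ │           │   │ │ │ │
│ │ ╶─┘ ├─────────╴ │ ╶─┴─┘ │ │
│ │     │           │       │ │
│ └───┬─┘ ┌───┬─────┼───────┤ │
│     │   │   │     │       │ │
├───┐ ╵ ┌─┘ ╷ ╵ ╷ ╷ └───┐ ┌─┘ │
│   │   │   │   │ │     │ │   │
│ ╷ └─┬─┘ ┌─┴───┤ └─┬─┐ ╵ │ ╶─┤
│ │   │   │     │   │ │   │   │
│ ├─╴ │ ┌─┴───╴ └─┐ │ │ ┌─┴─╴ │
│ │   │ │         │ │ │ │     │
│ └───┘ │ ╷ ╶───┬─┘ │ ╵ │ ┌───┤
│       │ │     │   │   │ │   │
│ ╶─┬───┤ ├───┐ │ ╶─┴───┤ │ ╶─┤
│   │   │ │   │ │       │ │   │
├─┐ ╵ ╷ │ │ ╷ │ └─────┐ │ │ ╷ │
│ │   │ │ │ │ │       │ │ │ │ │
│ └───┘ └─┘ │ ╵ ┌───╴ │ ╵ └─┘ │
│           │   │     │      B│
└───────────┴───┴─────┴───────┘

Using BFS to find shortest path:
Start: (0, 0), End: (12, 14)
Path found:
(0,0) → (0,1) → (0,2) → (0,3) → (0,4) → (0,5) → (0,6) → (1,6) → (2,6) → (2,7) → (2,8) → (1,8) → (0,8) → (0,9) → (1,9) → (2,9) → (2,10) → (1,10) → (0,10) → (0,11) → (1,11) → (2,11) → (3,11) → (3,10) → (4,10) → (4,11) → (4,12) → (4,13) → (3,13) → (2,13) → (2,12) → (1,12) → (0,12) → (0,13) → (1,13) → (1,14) → (2,14) → (3,14) → (4,14) → (5,14) → (6,14) → (6,13) → (7,13) → (7,14) → (8,14) → (8,13) → (8,12) → (9,12) → (10,12) → (11,12) → (12,12) → (12,13) → (12,14)
Number of steps: 52

Solution:

┌─────────────┬─────┬───┬───┬─┐
│A → → → → → ↓│  ↱ ↓│↱ ↓│↱ ↓│ │
├───┐ ╶─┐ ┌─┐ │ ╷ ╷ │ ╷ │ ╷ ╵ │
│   │   │ │ │↓│ │↑│↓│↑│↓│↑│↳ ↓│
├─╴ ├─╴ │ │ ╵ └─┘ │ ╵ │ │ └─┐ │
│   │   │ │  ↳ → ↑│↳ ↑│↓│↑ ↰│↓│
│ ┌─┘ ┌─┤ └───────┴─┬─┘ │ ╷ │ │
│ │   │ │           │↓ ↲│ │↑│↓│
│ │ ╶─┘ ├─────────╴ │ ╶─┴─┘ │ │
│ │     │           │↳ → → ↑│↓│
│ └───┬─┘ ┌───┬─────┼───────┤ │
│     │   │   │     │       │↓│
├───┐ ╵ ┌─┘ ╷ ╵ ╷ ╷ └───┐ ┌─┘ │
│   │   │   │   │ │     │ │↓ ↲│
│ ╷ └─┬─┘ ┌─┴───┤ └─┬─┐ ╵ │ ╶─┤
│ │   │   │     │   │ │   │↳ ↓│
│ ├─╴ │ ┌─┴───╴ └─┐ │ │ ┌─┴─╴ │
│ │   │ │         │ │ │ │↓ ← ↲│
│ └───┘ │ ╷ ╶───┬─┘ │ ╵ │ ┌───┤
│       │ │     │   │   │↓│   │
│ ╶─┬───┤ ├───┐ │ ╶─┴───┤ │ ╶─┤
│   │   │ │   │ │       │↓│   │
├─┐ ╵ ╷ │ │ ╷ │ └─────┐ │ │ ╷ │
│ │   │ │ │ │ │       │ │↓│ │ │
│ └───┘ └─┘ │ ╵ ┌───╴ │ ╵ └─┘ │
│           │   │     │  ↳ → B│
└───────────┴───┴─────┴───────┘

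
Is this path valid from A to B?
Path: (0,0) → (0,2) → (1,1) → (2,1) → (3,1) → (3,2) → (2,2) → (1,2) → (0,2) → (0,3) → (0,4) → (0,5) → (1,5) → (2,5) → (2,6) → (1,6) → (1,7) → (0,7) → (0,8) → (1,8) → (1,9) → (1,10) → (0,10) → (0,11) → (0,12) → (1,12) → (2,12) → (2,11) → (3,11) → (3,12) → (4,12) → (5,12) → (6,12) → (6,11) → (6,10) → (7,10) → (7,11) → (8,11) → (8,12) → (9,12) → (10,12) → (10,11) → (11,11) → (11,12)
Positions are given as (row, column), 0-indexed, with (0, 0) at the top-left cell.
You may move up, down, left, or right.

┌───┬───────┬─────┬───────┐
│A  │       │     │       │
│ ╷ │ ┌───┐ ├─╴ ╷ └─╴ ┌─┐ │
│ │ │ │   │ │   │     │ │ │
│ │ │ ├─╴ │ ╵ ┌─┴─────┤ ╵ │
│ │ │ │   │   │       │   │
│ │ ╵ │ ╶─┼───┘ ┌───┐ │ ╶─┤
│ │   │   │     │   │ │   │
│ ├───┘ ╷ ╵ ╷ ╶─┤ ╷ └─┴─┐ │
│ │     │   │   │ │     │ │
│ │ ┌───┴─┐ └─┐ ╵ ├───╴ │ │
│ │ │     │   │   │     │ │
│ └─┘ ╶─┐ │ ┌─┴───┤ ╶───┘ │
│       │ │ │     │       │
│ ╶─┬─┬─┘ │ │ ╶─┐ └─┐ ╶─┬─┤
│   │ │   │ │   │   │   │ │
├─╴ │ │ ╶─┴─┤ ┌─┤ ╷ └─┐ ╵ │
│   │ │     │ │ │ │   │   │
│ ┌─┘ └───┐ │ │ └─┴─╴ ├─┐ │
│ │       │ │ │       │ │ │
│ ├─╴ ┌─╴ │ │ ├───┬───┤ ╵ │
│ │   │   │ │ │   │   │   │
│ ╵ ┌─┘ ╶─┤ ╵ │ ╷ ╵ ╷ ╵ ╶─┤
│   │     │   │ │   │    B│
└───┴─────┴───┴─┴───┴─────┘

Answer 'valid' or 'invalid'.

Checking path validity:
Result: Invalid move at step 1: cannot move from (0, 0) to (0, 2).

invalid

Correct solution:

┌───┬───────┬─────┬───────┐
│A ↓│↱ → → ↓│  ↱ ↓│  ↱ → ↓│
│ ╷ │ ┌───┐ ├─╴ ╷ └─╴ ┌─┐ │
│ │↓│↑│   │↓│↱ ↑│↳ → ↑│ │↓│
│ │ │ ├─╴ │ ╵ ┌─┴─────┤ ╵ │
│ │↓│↑│   │↳ ↑│       │↓ ↲│
│ │ ╵ │ ╶─┼───┘ ┌───┐ │ ╶─┤
│ │↳ ↑│   │     │   │ │↳ ↓│
│ ├───┘ ╷ ╵ ╷ ╶─┤ ╷ └─┴─┐ │
│ │     │   │   │ │     │↓│
│ │ ┌───┴─┐ └─┐ ╵ ├───╴ │ │
│ │ │     │   │   │     │↓│
│ └─┘ ╶─┐ │ ┌─┴───┤ ╶───┘ │
│       │ │ │     │  ↓ ← ↲│
│ ╶─┬─┬─┘ │ │ ╶─┐ └─┐ ╶─┬─┤
│   │ │   │ │   │   │↳ ↓│ │
├─╴ │ │ ╶─┴─┤ ┌─┤ ╷ └─┐ ╵ │
│   │ │     │ │ │ │   │↳ ↓│
│ ┌─┘ └───┐ │ │ └─┴─╴ ├─┐ │
│ │       │ │ │       │ │↓│
│ ├─╴ ┌─╴ │ │ ├───┬───┤ ╵ │
│ │   │   │ │ │   │   │↓ ↲│
│ ╵ ┌─┘ ╶─┤ ╵ │ ╷ ╵ ╷ ╵ ╶─┤
│   │     │   │ │   │  ↳ B│
└───┴─────┴───┴─┴───┴─────┘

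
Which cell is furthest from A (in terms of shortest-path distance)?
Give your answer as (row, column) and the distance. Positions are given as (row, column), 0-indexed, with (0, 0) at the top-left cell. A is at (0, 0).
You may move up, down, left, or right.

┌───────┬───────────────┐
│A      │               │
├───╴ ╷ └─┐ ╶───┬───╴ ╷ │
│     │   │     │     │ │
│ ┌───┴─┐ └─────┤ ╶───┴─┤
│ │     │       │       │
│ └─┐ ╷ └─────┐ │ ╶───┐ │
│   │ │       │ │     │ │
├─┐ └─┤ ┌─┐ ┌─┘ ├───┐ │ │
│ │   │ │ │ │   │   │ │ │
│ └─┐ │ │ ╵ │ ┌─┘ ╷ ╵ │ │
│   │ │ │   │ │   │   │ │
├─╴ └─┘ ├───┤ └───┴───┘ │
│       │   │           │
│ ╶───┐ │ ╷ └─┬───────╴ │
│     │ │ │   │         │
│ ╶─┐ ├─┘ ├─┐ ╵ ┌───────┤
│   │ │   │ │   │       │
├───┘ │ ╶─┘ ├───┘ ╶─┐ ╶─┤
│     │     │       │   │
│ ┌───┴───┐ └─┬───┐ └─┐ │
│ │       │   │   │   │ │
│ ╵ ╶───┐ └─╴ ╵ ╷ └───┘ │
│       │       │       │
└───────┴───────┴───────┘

Computing BFS distances from A to all cells:
Furthest cell: (4, 4)
Distance: 68 steps

Path from A to the furthest cell:

┌───────┬───────────────┐
│A → → ↓│               │
├───╴ ╷ └─┐ ╶───┬───╴ ╷ │
│     │↳ ↓│     │     │ │
│ ┌───┴─┐ └─────┤ ╶───┴─┤
│ │     │↳ → → ↓│       │
│ └─┐ ╷ └─────┐ │ ╶───┐ │
│   │ │↱ → ↓  │↓│     │ │
├─┐ └─┤ ┌─┐ ┌─┘ ├───┐ │ │
│ │   │↑│B│↓│↓ ↲│   │ │ │
│ └─┐ │ │ ╵ │ ┌─┘ ╷ ╵ │ │
│   │ │↑│↑ ↲│↓│   │   │ │
├─╴ └─┘ ├───┤ └───┴───┘ │
│↱ → → ↑│↓ ↰│↳ → → → → ↓│
│ ╶───┐ │ ╷ └─┬───────╴ │
│↑ ← ↰│ │↓│↑ ↰│↓ ← ← ← ↲│
│ ╶─┐ ├─┘ ├─┐ ╵ ┌───────┤
│   │↑│↓ ↲│ │↑ ↲│       │
├───┘ │ ╶─┘ ├───┘ ╶─┐ ╶─┤
│↱ → ↑│↳ → ↓│       │   │
│ ┌───┴───┐ └─┬───┐ └─┐ │
│↑│↓ ← ← ↰│↳ ↓│   │   │ │
│ ╵ ╶───┐ └─╴ ╵ ╷ └───┘ │
│↑ ↲    │↑ ← ↲  │       │
└───────┴───────┴───────┘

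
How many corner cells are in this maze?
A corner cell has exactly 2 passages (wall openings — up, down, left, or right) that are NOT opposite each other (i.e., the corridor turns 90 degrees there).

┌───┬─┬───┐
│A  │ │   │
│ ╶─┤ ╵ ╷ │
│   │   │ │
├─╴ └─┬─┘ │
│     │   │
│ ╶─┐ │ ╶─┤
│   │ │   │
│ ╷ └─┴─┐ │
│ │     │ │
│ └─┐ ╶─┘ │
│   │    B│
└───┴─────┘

Counting corner cells (2 non-opposite passages):
Total corners: 18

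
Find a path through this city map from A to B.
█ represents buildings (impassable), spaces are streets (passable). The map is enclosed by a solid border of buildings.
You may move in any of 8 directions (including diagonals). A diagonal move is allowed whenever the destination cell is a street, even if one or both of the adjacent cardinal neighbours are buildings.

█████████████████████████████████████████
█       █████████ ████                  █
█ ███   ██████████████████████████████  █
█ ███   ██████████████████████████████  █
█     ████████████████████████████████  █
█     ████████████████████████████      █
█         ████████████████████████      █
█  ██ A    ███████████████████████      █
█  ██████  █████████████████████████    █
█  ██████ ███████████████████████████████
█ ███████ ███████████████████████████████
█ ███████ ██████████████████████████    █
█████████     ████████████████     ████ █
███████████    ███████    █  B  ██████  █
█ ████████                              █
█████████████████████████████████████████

Finding the shortest path from A to B:
Movement: 8-directional
Path length: 26 steps
Directions: right → right → down-right → down → down → down → down-right → right → right → right → down-right → down-right → right → right → right → right → right → right → right → right → right → right → right → right → right → up-right

Solution:

█████████████████████████████████████████
█       █████████ ████                  █
█ ███   ██████████████████████████████  █
█ ███   ██████████████████████████████  █
█     ████████████████████████████████  █
█     ████████████████████████████      █
█         ████████████████████████      █
█  ██ A→↘  ███████████████████████      █
█  ██████↓ █████████████████████████    █
█  ██████↓███████████████████████████████
█ ███████↓███████████████████████████████
█ ███████↘██████████████████████████    █
█████████ →→→↘████████████████     ████ █
███████████   ↘███████    █  B  ██████  █
█ ████████     →→→→→→→→→→→→→↗           █
█████████████████████████████████████████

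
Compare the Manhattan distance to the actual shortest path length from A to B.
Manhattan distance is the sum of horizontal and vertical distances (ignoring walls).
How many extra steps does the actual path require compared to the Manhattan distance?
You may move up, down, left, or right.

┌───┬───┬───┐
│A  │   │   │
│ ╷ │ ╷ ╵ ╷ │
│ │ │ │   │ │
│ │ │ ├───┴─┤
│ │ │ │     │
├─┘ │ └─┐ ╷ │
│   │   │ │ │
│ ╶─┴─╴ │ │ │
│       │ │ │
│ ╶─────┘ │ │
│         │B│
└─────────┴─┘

Manhattan distance: |5 - 0| + |5 - 0| = 10
Actual path length: 18
Extra steps: 18 - 10 = 8

Solution:

┌───┬───┬───┐
│A ↓│   │   │
│ ╷ │ ╷ ╵ ╷ │
│ │↓│ │   │ │
│ │ │ ├───┴─┤
│ │↓│ │  ↱ ↓│
├─┘ │ └─┐ ╷ │
│↓ ↲│   │↑│↓│
│ ╶─┴─╴ │ │ │
│↓      │↑│↓│
│ ╶─────┘ │ │
│↳ → → → ↑│B│
└─────────┴─┘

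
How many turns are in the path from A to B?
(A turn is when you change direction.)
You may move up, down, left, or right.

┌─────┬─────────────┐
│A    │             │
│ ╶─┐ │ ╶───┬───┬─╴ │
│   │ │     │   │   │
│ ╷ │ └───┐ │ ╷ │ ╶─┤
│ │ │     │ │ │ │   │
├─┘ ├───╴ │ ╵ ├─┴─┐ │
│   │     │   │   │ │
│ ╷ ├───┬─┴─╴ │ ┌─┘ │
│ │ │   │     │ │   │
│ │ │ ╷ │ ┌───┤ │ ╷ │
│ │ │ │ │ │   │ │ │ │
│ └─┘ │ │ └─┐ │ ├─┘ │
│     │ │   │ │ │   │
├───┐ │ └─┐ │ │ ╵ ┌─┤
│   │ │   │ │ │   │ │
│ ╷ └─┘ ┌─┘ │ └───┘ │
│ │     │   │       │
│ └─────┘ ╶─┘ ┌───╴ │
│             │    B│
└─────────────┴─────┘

Directions: down, right, down, down, left, down, down, down, right, right, up, up, right, down, down, down, down, left, left, up, left, down, down, right, right, right, right, right, right, up, right, right, right, down
Number of turns: 16

Solution:

┌─────┬─────────────┐
│A    │             │
│ ╶─┐ │ ╶───┬───┬─╴ │
│↳ ↓│ │     │   │   │
│ ╷ │ └───┐ │ ╷ │ ╶─┤
│ │↓│     │ │ │ │   │
├─┘ ├───╴ │ ╵ ├─┴─┐ │
│↓ ↲│     │   │   │ │
│ ╷ ├───┬─┴─╴ │ ┌─┘ │
│↓│ │↱ ↓│     │ │   │
│ │ │ ╷ │ ┌───┤ │ ╷ │
│↓│ │↑│↓│ │   │ │ │ │
│ └─┘ │ │ └─┐ │ ├─┘ │
│↳ → ↑│↓│   │ │ │   │
├───┐ │ └─┐ │ │ ╵ ┌─┤
│↓ ↰│ │↓  │ │ │   │ │
│ ╷ └─┘ ┌─┘ │ └───┘ │
│↓│↑ ← ↲│   │↱ → → ↓│
│ └─────┘ ╶─┘ ┌───╴ │
│↳ → → → → → ↑│    B│
└─────────────┴─────┘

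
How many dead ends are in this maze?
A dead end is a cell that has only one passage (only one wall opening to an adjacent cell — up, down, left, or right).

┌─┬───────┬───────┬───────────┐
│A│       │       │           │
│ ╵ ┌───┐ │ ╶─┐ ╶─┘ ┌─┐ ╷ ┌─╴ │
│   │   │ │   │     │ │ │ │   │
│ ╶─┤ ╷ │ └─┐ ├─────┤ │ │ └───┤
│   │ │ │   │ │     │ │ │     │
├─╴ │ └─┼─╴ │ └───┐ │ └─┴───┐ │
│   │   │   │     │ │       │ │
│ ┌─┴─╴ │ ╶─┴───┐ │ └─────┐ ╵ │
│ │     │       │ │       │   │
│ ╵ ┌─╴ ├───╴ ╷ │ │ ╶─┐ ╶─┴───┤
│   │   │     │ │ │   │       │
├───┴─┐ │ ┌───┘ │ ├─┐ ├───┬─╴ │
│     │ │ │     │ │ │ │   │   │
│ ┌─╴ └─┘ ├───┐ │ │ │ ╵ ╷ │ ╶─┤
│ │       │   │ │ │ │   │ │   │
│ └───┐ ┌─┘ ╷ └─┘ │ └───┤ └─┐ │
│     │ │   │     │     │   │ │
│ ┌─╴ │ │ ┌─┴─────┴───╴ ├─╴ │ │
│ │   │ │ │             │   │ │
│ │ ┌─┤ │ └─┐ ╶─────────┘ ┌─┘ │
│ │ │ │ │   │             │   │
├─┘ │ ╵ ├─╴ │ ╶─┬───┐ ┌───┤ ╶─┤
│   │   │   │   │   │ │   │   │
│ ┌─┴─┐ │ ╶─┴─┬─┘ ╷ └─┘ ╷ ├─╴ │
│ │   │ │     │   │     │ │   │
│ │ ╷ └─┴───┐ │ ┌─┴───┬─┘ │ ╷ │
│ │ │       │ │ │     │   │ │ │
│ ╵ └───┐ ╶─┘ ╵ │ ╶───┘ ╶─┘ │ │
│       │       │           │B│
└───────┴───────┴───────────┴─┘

Checking each cell for number of passages:

Dead ends found at positions:
  (0, 0)
  (0, 8)
  (1, 10)
  (1, 13)
  (2, 3)
  (2, 7)
  (2, 11)
  (4, 12)
  (5, 2)
  (6, 3)
  (6, 5)
  (6, 9)
  (7, 1)
  (7, 7)
  (9, 5)
  (10, 0)
  (10, 2)
  (11, 7)
  (11, 10)
  (12, 3)
  (13, 5)
  (13, 10)
  (14, 3)
  (14, 14)
Total dead ends: 24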